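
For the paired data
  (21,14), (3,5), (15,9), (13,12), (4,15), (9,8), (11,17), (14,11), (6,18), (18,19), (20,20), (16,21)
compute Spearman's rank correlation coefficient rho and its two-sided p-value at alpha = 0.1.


Step 1: Rank x and y separately (midranks; no ties here).
rank(x): 21->12, 3->1, 15->8, 13->6, 4->2, 9->4, 11->5, 14->7, 6->3, 18->10, 20->11, 16->9
rank(y): 14->6, 5->1, 9->3, 12->5, 15->7, 8->2, 17->8, 11->4, 18->9, 19->10, 20->11, 21->12
Step 2: d_i = R_x(i) - R_y(i); compute d_i^2.
  (12-6)^2=36, (1-1)^2=0, (8-3)^2=25, (6-5)^2=1, (2-7)^2=25, (4-2)^2=4, (5-8)^2=9, (7-4)^2=9, (3-9)^2=36, (10-10)^2=0, (11-11)^2=0, (9-12)^2=9
sum(d^2) = 154.
Step 3: rho = 1 - 6*154 / (12*(12^2 - 1)) = 1 - 924/1716 = 0.461538.
Step 4: Under H0, t = rho * sqrt((n-2)/(1-rho^2)) = 1.6452 ~ t(10).
Step 5: Two-sided p-value from the t-distribution with 10 df = 0.130948.
Step 6: alpha = 0.1. fail to reject H0.

rho = 0.4615, p = 0.130948, fail to reject H0 at alpha = 0.1.


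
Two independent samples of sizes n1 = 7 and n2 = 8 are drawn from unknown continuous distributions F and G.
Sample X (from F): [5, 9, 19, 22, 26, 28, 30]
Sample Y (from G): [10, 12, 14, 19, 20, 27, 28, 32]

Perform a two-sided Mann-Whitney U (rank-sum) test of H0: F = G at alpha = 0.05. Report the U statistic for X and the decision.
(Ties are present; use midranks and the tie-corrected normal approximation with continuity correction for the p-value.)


Step 1: Combine and sort all 15 observations; assign midranks.
sorted (value, group): (5,X), (9,X), (10,Y), (12,Y), (14,Y), (19,X), (19,Y), (20,Y), (22,X), (26,X), (27,Y), (28,X), (28,Y), (30,X), (32,Y)
ranks: 5->1, 9->2, 10->3, 12->4, 14->5, 19->6.5, 19->6.5, 20->8, 22->9, 26->10, 27->11, 28->12.5, 28->12.5, 30->14, 32->15
Step 2: Rank sum for X: R1 = 1 + 2 + 6.5 + 9 + 10 + 12.5 + 14 = 55.
Step 3: U_X = R1 - n1(n1+1)/2 = 55 - 7*8/2 = 55 - 28 = 27.
       U_Y = n1*n2 - U_X = 56 - 27 = 29.
Step 4: Ties are present, so use the tie-corrected normal approximation (with continuity correction) for the p-value.
Step 5: p-value = 0.953775; compare to alpha = 0.05. fail to reject H0.

U_X = 27, p = 0.953775, fail to reject H0 at alpha = 0.05.


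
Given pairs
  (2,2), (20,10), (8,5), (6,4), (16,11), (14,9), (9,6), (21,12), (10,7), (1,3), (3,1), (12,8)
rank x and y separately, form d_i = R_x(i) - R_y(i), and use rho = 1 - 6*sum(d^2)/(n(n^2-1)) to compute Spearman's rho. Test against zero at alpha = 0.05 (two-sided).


Step 1: Rank x and y separately (midranks; no ties here).
rank(x): 2->2, 20->11, 8->5, 6->4, 16->10, 14->9, 9->6, 21->12, 10->7, 1->1, 3->3, 12->8
rank(y): 2->2, 10->10, 5->5, 4->4, 11->11, 9->9, 6->6, 12->12, 7->7, 3->3, 1->1, 8->8
Step 2: d_i = R_x(i) - R_y(i); compute d_i^2.
  (2-2)^2=0, (11-10)^2=1, (5-5)^2=0, (4-4)^2=0, (10-11)^2=1, (9-9)^2=0, (6-6)^2=0, (12-12)^2=0, (7-7)^2=0, (1-3)^2=4, (3-1)^2=4, (8-8)^2=0
sum(d^2) = 10.
Step 3: rho = 1 - 6*10 / (12*(12^2 - 1)) = 1 - 60/1716 = 0.965035.
Step 4: Under H0, t = rho * sqrt((n-2)/(1-rho^2)) = 11.6424 ~ t(10).
Step 5: Two-sided p-value from the t-distribution with 10 df = 0.000000.
Step 6: alpha = 0.05. reject H0.

rho = 0.9650, p = 0.000000, reject H0 at alpha = 0.05.


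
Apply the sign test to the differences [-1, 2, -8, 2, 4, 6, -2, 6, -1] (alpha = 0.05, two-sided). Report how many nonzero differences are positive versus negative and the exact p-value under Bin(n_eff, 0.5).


Step 1: Discard zero differences. Original n = 9; n_eff = number of nonzero differences = 9.
Nonzero differences (with sign): -1, +2, -8, +2, +4, +6, -2, +6, -1
Step 2: Count signs: positive = 5, negative = 4.
Step 3: Under H0: P(positive) = 0.5, so the number of positives S ~ Bin(9, 0.5).
Step 4: Two-sided exact p-value = sum of Bin(9,0.5) probabilities at or below the observed probability = 1.000000.
Step 5: alpha = 0.05. fail to reject H0.

n_eff = 9, pos = 5, neg = 4, p = 1.000000, fail to reject H0.


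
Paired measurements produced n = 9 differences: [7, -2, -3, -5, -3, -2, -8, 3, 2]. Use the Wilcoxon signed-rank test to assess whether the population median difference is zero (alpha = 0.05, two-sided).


Step 1: Drop any zero differences (none here) and take |d_i|.
|d| = [7, 2, 3, 5, 3, 2, 8, 3, 2]
Step 2: Midrank |d_i| (ties get averaged ranks).
ranks: |7|->8, |2|->2, |3|->5, |5|->7, |3|->5, |2|->2, |8|->9, |3|->5, |2|->2
Step 3: Attach original signs; sum ranks with positive sign and with negative sign.
W+ = 8 + 5 + 2 = 15
W- = 2 + 5 + 7 + 5 + 2 + 9 = 30
(Check: W+ + W- = 45 should equal n(n+1)/2 = 45.)
Step 4: Test statistic W = min(W+, W-) = 15.
Step 5: Ties in |d|, so use the tie-corrected normal approximation.
        E[W] = n(n+1)/4 = 9*10/4 = 22.5.
        Tie groups: |d|=2 (t=3), |d|=3 (t=3); sum(t^3 - t) = 48.
        Var[W] = n(n+1)(2n+1)/24 - sum(t^3-t)/48 = 1710/24 - 48/48 = 70.25.
        z = (W - E[W]) / sqrt(Var[W]) = (15 - 22.5) / 8.3815 = -0.8948.
        Two-sided p = 2*Phi(z) = 0.370881.
Step 6: alpha = 0.05. fail to reject H0.

W+ = 15, W- = 30, W = min = 15, p = 0.370881, fail to reject H0.


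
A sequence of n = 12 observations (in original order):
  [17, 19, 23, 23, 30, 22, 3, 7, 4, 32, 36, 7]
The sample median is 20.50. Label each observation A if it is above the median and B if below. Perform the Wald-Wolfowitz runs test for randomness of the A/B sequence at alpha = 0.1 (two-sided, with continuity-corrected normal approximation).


Step 1: Compute median = 20.50; label A = above, B = below.
Labels in order: BBAAAABBBAAB  (n_A = 6, n_B = 6)
Step 2: Count runs R = 5.
Step 3: Under H0 (random ordering), E[R] = 2*n_A*n_B/(n_A+n_B) + 1 = 2*6*6/12 + 1 = 7.0000.
        Var[R] = 2*n_A*n_B*(2*n_A*n_B - n_A - n_B) / ((n_A+n_B)^2 * (n_A+n_B-1)) = 4320/1584 = 2.7273.
        SD[R] = 1.6514.
Step 4: Continuity-corrected z = (R + 0.5 - E[R]) / SD[R] = (5 + 0.5 - 7.0000) / 1.6514 = -0.9083.
Step 5: Two-sided p-value via normal approximation = 2*(1 - Phi(|z|)) = 0.363722.
Step 6: alpha = 0.1. fail to reject H0.

R = 5, z = -0.9083, p = 0.363722, fail to reject H0.


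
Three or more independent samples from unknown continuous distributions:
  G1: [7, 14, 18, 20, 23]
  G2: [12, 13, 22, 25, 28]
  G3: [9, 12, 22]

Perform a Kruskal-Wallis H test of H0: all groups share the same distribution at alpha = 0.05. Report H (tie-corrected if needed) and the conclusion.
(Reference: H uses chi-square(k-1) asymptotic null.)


Step 1: Combine all N = 13 observations and assign midranks.
sorted (value, group, rank): (7,G1,1), (9,G3,2), (12,G2,3.5), (12,G3,3.5), (13,G2,5), (14,G1,6), (18,G1,7), (20,G1,8), (22,G2,9.5), (22,G3,9.5), (23,G1,11), (25,G2,12), (28,G2,13)
Step 2: Sum ranks within each group.
R_1 = 33 (n_1 = 5)
R_2 = 43 (n_2 = 5)
R_3 = 15 (n_3 = 3)
Step 3: H = 12/(N(N+1)) * sum(R_i^2/n_i) - 3(N+1)
     = 12/(13*14) * (33^2/5 + 43^2/5 + 15^2/3) - 3*14
     = 0.065934 * 662.6 - 42
     = 1.687912.
Step 4: Ties present; correction factor C = 1 - 12/(13^3 - 13) = 0.994505. Corrected H = 1.687912 / 0.994505 = 1.697238.
Step 5: Under H0, H ~ chi^2(2); p-value = 0.428006.
Step 6: alpha = 0.05. fail to reject H0.

H = 1.6972, df = 2, p = 0.428006, fail to reject H0.


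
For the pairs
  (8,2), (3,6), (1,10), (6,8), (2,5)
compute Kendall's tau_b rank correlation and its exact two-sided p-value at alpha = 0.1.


Step 1: Enumerate the 10 unordered pairs (i,j) with i<j and classify each by sign(x_j-x_i) * sign(y_j-y_i).
  (1,2):dx=-5,dy=+4->D; (1,3):dx=-7,dy=+8->D; (1,4):dx=-2,dy=+6->D; (1,5):dx=-6,dy=+3->D
  (2,3):dx=-2,dy=+4->D; (2,4):dx=+3,dy=+2->C; (2,5):dx=-1,dy=-1->C; (3,4):dx=+5,dy=-2->D
  (3,5):dx=+1,dy=-5->D; (4,5):dx=-4,dy=-3->C
Step 2: C = 3, D = 7, total pairs = 10.
Step 3: tau = (C - D)/(n(n-1)/2) = (3 - 7)/10 = -0.400000.
Step 4: Exact two-sided p-value (enumerate n! = 120 permutations of y under H0): p = 0.483333.
Step 5: alpha = 0.1. fail to reject H0.

tau_b = -0.4000 (C=3, D=7), p = 0.483333, fail to reject H0.


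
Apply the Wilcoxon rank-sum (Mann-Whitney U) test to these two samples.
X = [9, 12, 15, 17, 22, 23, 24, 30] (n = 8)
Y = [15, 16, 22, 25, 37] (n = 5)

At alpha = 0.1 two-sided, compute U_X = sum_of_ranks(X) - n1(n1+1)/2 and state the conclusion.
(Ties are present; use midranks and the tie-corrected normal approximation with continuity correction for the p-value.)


Step 1: Combine and sort all 13 observations; assign midranks.
sorted (value, group): (9,X), (12,X), (15,X), (15,Y), (16,Y), (17,X), (22,X), (22,Y), (23,X), (24,X), (25,Y), (30,X), (37,Y)
ranks: 9->1, 12->2, 15->3.5, 15->3.5, 16->5, 17->6, 22->7.5, 22->7.5, 23->9, 24->10, 25->11, 30->12, 37->13
Step 2: Rank sum for X: R1 = 1 + 2 + 3.5 + 6 + 7.5 + 9 + 10 + 12 = 51.
Step 3: U_X = R1 - n1(n1+1)/2 = 51 - 8*9/2 = 51 - 36 = 15.
       U_Y = n1*n2 - U_X = 40 - 15 = 25.
Step 4: Ties are present, so use the tie-corrected normal approximation (with continuity correction) for the p-value.
Step 5: p-value = 0.508901; compare to alpha = 0.1. fail to reject H0.

U_X = 15, p = 0.508901, fail to reject H0 at alpha = 0.1.


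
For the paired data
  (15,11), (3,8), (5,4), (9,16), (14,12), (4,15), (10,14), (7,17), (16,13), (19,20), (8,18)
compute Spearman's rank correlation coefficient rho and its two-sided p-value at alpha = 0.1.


Step 1: Rank x and y separately (midranks; no ties here).
rank(x): 15->9, 3->1, 5->3, 9->6, 14->8, 4->2, 10->7, 7->4, 16->10, 19->11, 8->5
rank(y): 11->3, 8->2, 4->1, 16->8, 12->4, 15->7, 14->6, 17->9, 13->5, 20->11, 18->10
Step 2: d_i = R_x(i) - R_y(i); compute d_i^2.
  (9-3)^2=36, (1-2)^2=1, (3-1)^2=4, (6-8)^2=4, (8-4)^2=16, (2-7)^2=25, (7-6)^2=1, (4-9)^2=25, (10-5)^2=25, (11-11)^2=0, (5-10)^2=25
sum(d^2) = 162.
Step 3: rho = 1 - 6*162 / (11*(11^2 - 1)) = 1 - 972/1320 = 0.263636.
Step 4: Under H0, t = rho * sqrt((n-2)/(1-rho^2)) = 0.8199 ~ t(9).
Step 5: Two-sided p-value from the t-distribution with 9 df = 0.433441.
Step 6: alpha = 0.1. fail to reject H0.

rho = 0.2636, p = 0.433441, fail to reject H0 at alpha = 0.1.


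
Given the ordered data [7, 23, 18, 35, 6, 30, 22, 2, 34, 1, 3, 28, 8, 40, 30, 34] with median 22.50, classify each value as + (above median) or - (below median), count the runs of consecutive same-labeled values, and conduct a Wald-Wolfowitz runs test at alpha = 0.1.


Step 1: Compute median = 22.50; label A = above, B = below.
Labels in order: BABABABBABBABAAA  (n_A = 8, n_B = 8)
Step 2: Count runs R = 12.
Step 3: Under H0 (random ordering), E[R] = 2*n_A*n_B/(n_A+n_B) + 1 = 2*8*8/16 + 1 = 9.0000.
        Var[R] = 2*n_A*n_B*(2*n_A*n_B - n_A - n_B) / ((n_A+n_B)^2 * (n_A+n_B-1)) = 14336/3840 = 3.7333.
        SD[R] = 1.9322.
Step 4: Continuity-corrected z = (R - 0.5 - E[R]) / SD[R] = (12 - 0.5 - 9.0000) / 1.9322 = 1.2939.
Step 5: Two-sided p-value via normal approximation = 2*(1 - Phi(|z|)) = 0.195709.
Step 6: alpha = 0.1. fail to reject H0.

R = 12, z = 1.2939, p = 0.195709, fail to reject H0.


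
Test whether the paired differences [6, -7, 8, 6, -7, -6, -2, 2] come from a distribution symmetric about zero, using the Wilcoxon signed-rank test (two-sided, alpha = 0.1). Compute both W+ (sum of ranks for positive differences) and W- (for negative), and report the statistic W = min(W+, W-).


Step 1: Drop any zero differences (none here) and take |d_i|.
|d| = [6, 7, 8, 6, 7, 6, 2, 2]
Step 2: Midrank |d_i| (ties get averaged ranks).
ranks: |6|->4, |7|->6.5, |8|->8, |6|->4, |7|->6.5, |6|->4, |2|->1.5, |2|->1.5
Step 3: Attach original signs; sum ranks with positive sign and with negative sign.
W+ = 4 + 8 + 4 + 1.5 = 17.5
W- = 6.5 + 6.5 + 4 + 1.5 = 18.5
(Check: W+ + W- = 36 should equal n(n+1)/2 = 36.)
Step 4: Test statistic W = min(W+, W-) = 17.5.
Step 5: Ties in |d|, so use the tie-corrected normal approximation.
        E[W] = n(n+1)/4 = 8*9/4 = 18.
        Tie groups: |d|=2 (t=2), |d|=6 (t=3), |d|=7 (t=2); sum(t^3 - t) = 36.
        Var[W] = n(n+1)(2n+1)/24 - sum(t^3-t)/48 = 1224/24 - 36/48 = 50.25.
        z = (W - E[W]) / sqrt(Var[W]) = (17.5 - 18) / 7.0887 = -0.0705.
        Two-sided p = 2*Phi(z) = 0.943768.
Step 6: alpha = 0.1. fail to reject H0.

W+ = 17.5, W- = 18.5, W = min = 17.5, p = 0.943768, fail to reject H0.


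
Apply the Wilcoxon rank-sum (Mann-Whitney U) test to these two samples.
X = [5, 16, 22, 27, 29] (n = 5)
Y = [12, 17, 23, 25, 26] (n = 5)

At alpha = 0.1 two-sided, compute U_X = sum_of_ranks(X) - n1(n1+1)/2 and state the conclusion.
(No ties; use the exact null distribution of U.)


Step 1: Combine and sort all 10 observations; assign midranks.
sorted (value, group): (5,X), (12,Y), (16,X), (17,Y), (22,X), (23,Y), (25,Y), (26,Y), (27,X), (29,X)
ranks: 5->1, 12->2, 16->3, 17->4, 22->5, 23->6, 25->7, 26->8, 27->9, 29->10
Step 2: Rank sum for X: R1 = 1 + 3 + 5 + 9 + 10 = 28.
Step 3: U_X = R1 - n1(n1+1)/2 = 28 - 5*6/2 = 28 - 15 = 13.
       U_Y = n1*n2 - U_X = 25 - 13 = 12.
Step 4: No ties, so the exact null distribution of U (based on enumerating the C(10,5) = 252 equally likely rank assignments) gives the two-sided p-value.
Step 5: p-value = 1.000000; compare to alpha = 0.1. fail to reject H0.

U_X = 13, p = 1.000000, fail to reject H0 at alpha = 0.1.


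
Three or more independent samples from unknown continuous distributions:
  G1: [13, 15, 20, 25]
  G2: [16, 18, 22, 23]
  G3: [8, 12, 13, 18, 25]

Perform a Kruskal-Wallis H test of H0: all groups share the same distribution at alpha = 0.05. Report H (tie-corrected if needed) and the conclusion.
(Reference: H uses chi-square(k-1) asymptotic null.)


Step 1: Combine all N = 13 observations and assign midranks.
sorted (value, group, rank): (8,G3,1), (12,G3,2), (13,G1,3.5), (13,G3,3.5), (15,G1,5), (16,G2,6), (18,G2,7.5), (18,G3,7.5), (20,G1,9), (22,G2,10), (23,G2,11), (25,G1,12.5), (25,G3,12.5)
Step 2: Sum ranks within each group.
R_1 = 30 (n_1 = 4)
R_2 = 34.5 (n_2 = 4)
R_3 = 26.5 (n_3 = 5)
Step 3: H = 12/(N(N+1)) * sum(R_i^2/n_i) - 3(N+1)
     = 12/(13*14) * (30^2/4 + 34.5^2/4 + 26.5^2/5) - 3*14
     = 0.065934 * 663.013 - 42
     = 1.715110.
Step 4: Ties present; correction factor C = 1 - 18/(13^3 - 13) = 0.991758. Corrected H = 1.715110 / 0.991758 = 1.729363.
Step 5: Under H0, H ~ chi^2(2); p-value = 0.421186.
Step 6: alpha = 0.05. fail to reject H0.

H = 1.7294, df = 2, p = 0.421186, fail to reject H0.


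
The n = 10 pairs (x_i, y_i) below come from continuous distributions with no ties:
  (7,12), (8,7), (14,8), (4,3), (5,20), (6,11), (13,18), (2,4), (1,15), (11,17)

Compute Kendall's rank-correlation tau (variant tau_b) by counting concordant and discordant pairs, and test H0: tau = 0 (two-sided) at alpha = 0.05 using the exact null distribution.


Step 1: Enumerate the 45 unordered pairs (i,j) with i<j and classify each by sign(x_j-x_i) * sign(y_j-y_i).
  (1,2):dx=+1,dy=-5->D; (1,3):dx=+7,dy=-4->D; (1,4):dx=-3,dy=-9->C; (1,5):dx=-2,dy=+8->D
  (1,6):dx=-1,dy=-1->C; (1,7):dx=+6,dy=+6->C; (1,8):dx=-5,dy=-8->C; (1,9):dx=-6,dy=+3->D
  (1,10):dx=+4,dy=+5->C; (2,3):dx=+6,dy=+1->C; (2,4):dx=-4,dy=-4->C; (2,5):dx=-3,dy=+13->D
  (2,6):dx=-2,dy=+4->D; (2,7):dx=+5,dy=+11->C; (2,8):dx=-6,dy=-3->C; (2,9):dx=-7,dy=+8->D
  (2,10):dx=+3,dy=+10->C; (3,4):dx=-10,dy=-5->C; (3,5):dx=-9,dy=+12->D; (3,6):dx=-8,dy=+3->D
  (3,7):dx=-1,dy=+10->D; (3,8):dx=-12,dy=-4->C; (3,9):dx=-13,dy=+7->D; (3,10):dx=-3,dy=+9->D
  (4,5):dx=+1,dy=+17->C; (4,6):dx=+2,dy=+8->C; (4,7):dx=+9,dy=+15->C; (4,8):dx=-2,dy=+1->D
  (4,9):dx=-3,dy=+12->D; (4,10):dx=+7,dy=+14->C; (5,6):dx=+1,dy=-9->D; (5,7):dx=+8,dy=-2->D
  (5,8):dx=-3,dy=-16->C; (5,9):dx=-4,dy=-5->C; (5,10):dx=+6,dy=-3->D; (6,7):dx=+7,dy=+7->C
  (6,8):dx=-4,dy=-7->C; (6,9):dx=-5,dy=+4->D; (6,10):dx=+5,dy=+6->C; (7,8):dx=-11,dy=-14->C
  (7,9):dx=-12,dy=-3->C; (7,10):dx=-2,dy=-1->C; (8,9):dx=-1,dy=+11->D; (8,10):dx=+9,dy=+13->C
  (9,10):dx=+10,dy=+2->C
Step 2: C = 26, D = 19, total pairs = 45.
Step 3: tau = (C - D)/(n(n-1)/2) = (26 - 19)/45 = 0.155556.
Step 4: Exact two-sided p-value (enumerate n! = 3628800 permutations of y under H0): p = 0.600654.
Step 5: alpha = 0.05. fail to reject H0.

tau_b = 0.1556 (C=26, D=19), p = 0.600654, fail to reject H0.


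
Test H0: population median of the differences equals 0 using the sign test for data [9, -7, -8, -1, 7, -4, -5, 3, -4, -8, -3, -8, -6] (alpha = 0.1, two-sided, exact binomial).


Step 1: Discard zero differences. Original n = 13; n_eff = number of nonzero differences = 13.
Nonzero differences (with sign): +9, -7, -8, -1, +7, -4, -5, +3, -4, -8, -3, -8, -6
Step 2: Count signs: positive = 3, negative = 10.
Step 3: Under H0: P(positive) = 0.5, so the number of positives S ~ Bin(13, 0.5).
Step 4: Two-sided exact p-value = sum of Bin(13,0.5) probabilities at or below the observed probability = 0.092285.
Step 5: alpha = 0.1. reject H0.

n_eff = 13, pos = 3, neg = 10, p = 0.092285, reject H0.


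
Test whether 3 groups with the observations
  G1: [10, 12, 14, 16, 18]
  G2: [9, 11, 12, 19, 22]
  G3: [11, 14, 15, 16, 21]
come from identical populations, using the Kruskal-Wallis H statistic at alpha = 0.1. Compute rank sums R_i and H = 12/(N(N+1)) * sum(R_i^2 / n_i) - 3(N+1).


Step 1: Combine all N = 15 observations and assign midranks.
sorted (value, group, rank): (9,G2,1), (10,G1,2), (11,G2,3.5), (11,G3,3.5), (12,G1,5.5), (12,G2,5.5), (14,G1,7.5), (14,G3,7.5), (15,G3,9), (16,G1,10.5), (16,G3,10.5), (18,G1,12), (19,G2,13), (21,G3,14), (22,G2,15)
Step 2: Sum ranks within each group.
R_1 = 37.5 (n_1 = 5)
R_2 = 38 (n_2 = 5)
R_3 = 44.5 (n_3 = 5)
Step 3: H = 12/(N(N+1)) * sum(R_i^2/n_i) - 3(N+1)
     = 12/(15*16) * (37.5^2/5 + 38^2/5 + 44.5^2/5) - 3*16
     = 0.050000 * 966.1 - 48
     = 0.305000.
Step 4: Ties present; correction factor C = 1 - 24/(15^3 - 15) = 0.992857. Corrected H = 0.305000 / 0.992857 = 0.307194.
Step 5: Under H0, H ~ chi^2(2); p-value = 0.857617.
Step 6: alpha = 0.1. fail to reject H0.

H = 0.3072, df = 2, p = 0.857617, fail to reject H0.


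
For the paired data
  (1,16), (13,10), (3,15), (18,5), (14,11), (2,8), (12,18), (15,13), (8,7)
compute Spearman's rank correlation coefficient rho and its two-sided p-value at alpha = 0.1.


Step 1: Rank x and y separately (midranks; no ties here).
rank(x): 1->1, 13->6, 3->3, 18->9, 14->7, 2->2, 12->5, 15->8, 8->4
rank(y): 16->8, 10->4, 15->7, 5->1, 11->5, 8->3, 18->9, 13->6, 7->2
Step 2: d_i = R_x(i) - R_y(i); compute d_i^2.
  (1-8)^2=49, (6-4)^2=4, (3-7)^2=16, (9-1)^2=64, (7-5)^2=4, (2-3)^2=1, (5-9)^2=16, (8-6)^2=4, (4-2)^2=4
sum(d^2) = 162.
Step 3: rho = 1 - 6*162 / (9*(9^2 - 1)) = 1 - 972/720 = -0.350000.
Step 4: Under H0, t = rho * sqrt((n-2)/(1-rho^2)) = -0.9885 ~ t(7).
Step 5: Two-sided p-value from the t-distribution with 7 df = 0.355820.
Step 6: alpha = 0.1. fail to reject H0.

rho = -0.3500, p = 0.355820, fail to reject H0 at alpha = 0.1.


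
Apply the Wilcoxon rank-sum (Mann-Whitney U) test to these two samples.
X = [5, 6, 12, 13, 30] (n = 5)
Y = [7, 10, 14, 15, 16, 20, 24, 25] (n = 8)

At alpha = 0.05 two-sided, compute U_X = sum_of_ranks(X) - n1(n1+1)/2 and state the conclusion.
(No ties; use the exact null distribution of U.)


Step 1: Combine and sort all 13 observations; assign midranks.
sorted (value, group): (5,X), (6,X), (7,Y), (10,Y), (12,X), (13,X), (14,Y), (15,Y), (16,Y), (20,Y), (24,Y), (25,Y), (30,X)
ranks: 5->1, 6->2, 7->3, 10->4, 12->5, 13->6, 14->7, 15->8, 16->9, 20->10, 24->11, 25->12, 30->13
Step 2: Rank sum for X: R1 = 1 + 2 + 5 + 6 + 13 = 27.
Step 3: U_X = R1 - n1(n1+1)/2 = 27 - 5*6/2 = 27 - 15 = 12.
       U_Y = n1*n2 - U_X = 40 - 12 = 28.
Step 4: No ties, so the exact null distribution of U (based on enumerating the C(13,5) = 1287 equally likely rank assignments) gives the two-sided p-value.
Step 5: p-value = 0.284382; compare to alpha = 0.05. fail to reject H0.

U_X = 12, p = 0.284382, fail to reject H0 at alpha = 0.05.


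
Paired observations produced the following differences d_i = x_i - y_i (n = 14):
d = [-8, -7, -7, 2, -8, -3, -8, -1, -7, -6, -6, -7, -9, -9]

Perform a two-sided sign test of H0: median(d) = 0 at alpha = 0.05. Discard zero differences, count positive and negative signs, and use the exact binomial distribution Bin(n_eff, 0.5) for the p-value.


Step 1: Discard zero differences. Original n = 14; n_eff = number of nonzero differences = 14.
Nonzero differences (with sign): -8, -7, -7, +2, -8, -3, -8, -1, -7, -6, -6, -7, -9, -9
Step 2: Count signs: positive = 1, negative = 13.
Step 3: Under H0: P(positive) = 0.5, so the number of positives S ~ Bin(14, 0.5).
Step 4: Two-sided exact p-value = sum of Bin(14,0.5) probabilities at or below the observed probability = 0.001831.
Step 5: alpha = 0.05. reject H0.

n_eff = 14, pos = 1, neg = 13, p = 0.001831, reject H0.


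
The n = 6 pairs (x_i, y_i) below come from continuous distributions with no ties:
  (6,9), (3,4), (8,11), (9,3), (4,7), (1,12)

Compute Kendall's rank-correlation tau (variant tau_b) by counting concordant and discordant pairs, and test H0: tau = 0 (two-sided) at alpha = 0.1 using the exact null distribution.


Step 1: Enumerate the 15 unordered pairs (i,j) with i<j and classify each by sign(x_j-x_i) * sign(y_j-y_i).
  (1,2):dx=-3,dy=-5->C; (1,3):dx=+2,dy=+2->C; (1,4):dx=+3,dy=-6->D; (1,5):dx=-2,dy=-2->C
  (1,6):dx=-5,dy=+3->D; (2,3):dx=+5,dy=+7->C; (2,4):dx=+6,dy=-1->D; (2,5):dx=+1,dy=+3->C
  (2,6):dx=-2,dy=+8->D; (3,4):dx=+1,dy=-8->D; (3,5):dx=-4,dy=-4->C; (3,6):dx=-7,dy=+1->D
  (4,5):dx=-5,dy=+4->D; (4,6):dx=-8,dy=+9->D; (5,6):dx=-3,dy=+5->D
Step 2: C = 6, D = 9, total pairs = 15.
Step 3: tau = (C - D)/(n(n-1)/2) = (6 - 9)/15 = -0.200000.
Step 4: Exact two-sided p-value (enumerate n! = 720 permutations of y under H0): p = 0.719444.
Step 5: alpha = 0.1. fail to reject H0.

tau_b = -0.2000 (C=6, D=9), p = 0.719444, fail to reject H0.


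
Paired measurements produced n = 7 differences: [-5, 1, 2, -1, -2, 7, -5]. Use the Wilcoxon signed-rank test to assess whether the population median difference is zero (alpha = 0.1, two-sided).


Step 1: Drop any zero differences (none here) and take |d_i|.
|d| = [5, 1, 2, 1, 2, 7, 5]
Step 2: Midrank |d_i| (ties get averaged ranks).
ranks: |5|->5.5, |1|->1.5, |2|->3.5, |1|->1.5, |2|->3.5, |7|->7, |5|->5.5
Step 3: Attach original signs; sum ranks with positive sign and with negative sign.
W+ = 1.5 + 3.5 + 7 = 12
W- = 5.5 + 1.5 + 3.5 + 5.5 = 16
(Check: W+ + W- = 28 should equal n(n+1)/2 = 28.)
Step 4: Test statistic W = min(W+, W-) = 12.
Step 5: Ties in |d|, so use the tie-corrected normal approximation.
        E[W] = n(n+1)/4 = 7*8/4 = 14.
        Tie groups: |d|=1 (t=2), |d|=2 (t=2), |d|=5 (t=2); sum(t^3 - t) = 18.
        Var[W] = n(n+1)(2n+1)/24 - sum(t^3-t)/48 = 840/24 - 18/48 = 34.625.
        z = (W - E[W]) / sqrt(Var[W]) = (12 - 14) / 5.8843 = -0.3399.
        Two-sided p = 2*Phi(z) = 0.733941.
Step 6: alpha = 0.1. fail to reject H0.

W+ = 12, W- = 16, W = min = 12, p = 0.733941, fail to reject H0.


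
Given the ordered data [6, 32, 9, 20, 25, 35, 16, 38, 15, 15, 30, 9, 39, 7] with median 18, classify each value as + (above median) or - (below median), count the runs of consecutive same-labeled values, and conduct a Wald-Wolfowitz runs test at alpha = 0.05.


Step 1: Compute median = 18; label A = above, B = below.
Labels in order: BABAAABABBABAB  (n_A = 7, n_B = 7)
Step 2: Count runs R = 11.
Step 3: Under H0 (random ordering), E[R] = 2*n_A*n_B/(n_A+n_B) + 1 = 2*7*7/14 + 1 = 8.0000.
        Var[R] = 2*n_A*n_B*(2*n_A*n_B - n_A - n_B) / ((n_A+n_B)^2 * (n_A+n_B-1)) = 8232/2548 = 3.2308.
        SD[R] = 1.7974.
Step 4: Continuity-corrected z = (R - 0.5 - E[R]) / SD[R] = (11 - 0.5 - 8.0000) / 1.7974 = 1.3909.
Step 5: Two-sided p-value via normal approximation = 2*(1 - Phi(|z|)) = 0.164264.
Step 6: alpha = 0.05. fail to reject H0.

R = 11, z = 1.3909, p = 0.164264, fail to reject H0.


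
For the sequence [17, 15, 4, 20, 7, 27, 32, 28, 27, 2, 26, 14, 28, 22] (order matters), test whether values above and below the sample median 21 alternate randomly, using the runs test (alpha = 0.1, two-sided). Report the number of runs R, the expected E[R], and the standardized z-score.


Step 1: Compute median = 21; label A = above, B = below.
Labels in order: BBBBBAAAABABAA  (n_A = 7, n_B = 7)
Step 2: Count runs R = 6.
Step 3: Under H0 (random ordering), E[R] = 2*n_A*n_B/(n_A+n_B) + 1 = 2*7*7/14 + 1 = 8.0000.
        Var[R] = 2*n_A*n_B*(2*n_A*n_B - n_A - n_B) / ((n_A+n_B)^2 * (n_A+n_B-1)) = 8232/2548 = 3.2308.
        SD[R] = 1.7974.
Step 4: Continuity-corrected z = (R + 0.5 - E[R]) / SD[R] = (6 + 0.5 - 8.0000) / 1.7974 = -0.8345.
Step 5: Two-sided p-value via normal approximation = 2*(1 - Phi(|z|)) = 0.403986.
Step 6: alpha = 0.1. fail to reject H0.

R = 6, z = -0.8345, p = 0.403986, fail to reject H0.


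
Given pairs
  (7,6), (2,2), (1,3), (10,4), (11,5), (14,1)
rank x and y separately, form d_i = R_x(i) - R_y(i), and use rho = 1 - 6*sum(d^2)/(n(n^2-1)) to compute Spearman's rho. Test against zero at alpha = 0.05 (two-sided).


Step 1: Rank x and y separately (midranks; no ties here).
rank(x): 7->3, 2->2, 1->1, 10->4, 11->5, 14->6
rank(y): 6->6, 2->2, 3->3, 4->4, 5->5, 1->1
Step 2: d_i = R_x(i) - R_y(i); compute d_i^2.
  (3-6)^2=9, (2-2)^2=0, (1-3)^2=4, (4-4)^2=0, (5-5)^2=0, (6-1)^2=25
sum(d^2) = 38.
Step 3: rho = 1 - 6*38 / (6*(6^2 - 1)) = 1 - 228/210 = -0.085714.
Step 4: Under H0, t = rho * sqrt((n-2)/(1-rho^2)) = -0.1721 ~ t(4).
Step 5: Two-sided p-value from the t-distribution with 4 df = 0.871743.
Step 6: alpha = 0.05. fail to reject H0.

rho = -0.0857, p = 0.871743, fail to reject H0 at alpha = 0.05.


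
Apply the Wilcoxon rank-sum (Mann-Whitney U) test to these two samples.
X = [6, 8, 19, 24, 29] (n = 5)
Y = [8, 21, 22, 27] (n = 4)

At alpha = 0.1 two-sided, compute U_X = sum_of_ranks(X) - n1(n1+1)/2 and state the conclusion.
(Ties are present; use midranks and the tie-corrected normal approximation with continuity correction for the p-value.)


Step 1: Combine and sort all 9 observations; assign midranks.
sorted (value, group): (6,X), (8,X), (8,Y), (19,X), (21,Y), (22,Y), (24,X), (27,Y), (29,X)
ranks: 6->1, 8->2.5, 8->2.5, 19->4, 21->5, 22->6, 24->7, 27->8, 29->9
Step 2: Rank sum for X: R1 = 1 + 2.5 + 4 + 7 + 9 = 23.5.
Step 3: U_X = R1 - n1(n1+1)/2 = 23.5 - 5*6/2 = 23.5 - 15 = 8.5.
       U_Y = n1*n2 - U_X = 20 - 8.5 = 11.5.
Step 4: Ties are present, so use the tie-corrected normal approximation (with continuity correction) for the p-value.
Step 5: p-value = 0.805701; compare to alpha = 0.1. fail to reject H0.

U_X = 8.5, p = 0.805701, fail to reject H0 at alpha = 0.1.


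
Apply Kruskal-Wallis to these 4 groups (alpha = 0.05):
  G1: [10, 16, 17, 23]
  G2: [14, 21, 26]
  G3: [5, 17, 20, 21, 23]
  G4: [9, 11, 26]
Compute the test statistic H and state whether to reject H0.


Step 1: Combine all N = 15 observations and assign midranks.
sorted (value, group, rank): (5,G3,1), (9,G4,2), (10,G1,3), (11,G4,4), (14,G2,5), (16,G1,6), (17,G1,7.5), (17,G3,7.5), (20,G3,9), (21,G2,10.5), (21,G3,10.5), (23,G1,12.5), (23,G3,12.5), (26,G2,14.5), (26,G4,14.5)
Step 2: Sum ranks within each group.
R_1 = 29 (n_1 = 4)
R_2 = 30 (n_2 = 3)
R_3 = 40.5 (n_3 = 5)
R_4 = 20.5 (n_4 = 3)
Step 3: H = 12/(N(N+1)) * sum(R_i^2/n_i) - 3(N+1)
     = 12/(15*16) * (29^2/4 + 30^2/3 + 40.5^2/5 + 20.5^2/3) - 3*16
     = 0.050000 * 978.383 - 48
     = 0.919167.
Step 4: Ties present; correction factor C = 1 - 24/(15^3 - 15) = 0.992857. Corrected H = 0.919167 / 0.992857 = 0.925779.
Step 5: Under H0, H ~ chi^2(3); p-value = 0.819203.
Step 6: alpha = 0.05. fail to reject H0.

H = 0.9258, df = 3, p = 0.819203, fail to reject H0.


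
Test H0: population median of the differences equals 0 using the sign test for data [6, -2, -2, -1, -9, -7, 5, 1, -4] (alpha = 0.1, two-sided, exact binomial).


Step 1: Discard zero differences. Original n = 9; n_eff = number of nonzero differences = 9.
Nonzero differences (with sign): +6, -2, -2, -1, -9, -7, +5, +1, -4
Step 2: Count signs: positive = 3, negative = 6.
Step 3: Under H0: P(positive) = 0.5, so the number of positives S ~ Bin(9, 0.5).
Step 4: Two-sided exact p-value = sum of Bin(9,0.5) probabilities at or below the observed probability = 0.507812.
Step 5: alpha = 0.1. fail to reject H0.

n_eff = 9, pos = 3, neg = 6, p = 0.507812, fail to reject H0.


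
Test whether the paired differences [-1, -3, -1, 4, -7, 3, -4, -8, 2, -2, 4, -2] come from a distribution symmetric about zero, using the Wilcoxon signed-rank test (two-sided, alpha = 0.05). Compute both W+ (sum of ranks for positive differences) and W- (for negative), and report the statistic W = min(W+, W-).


Step 1: Drop any zero differences (none here) and take |d_i|.
|d| = [1, 3, 1, 4, 7, 3, 4, 8, 2, 2, 4, 2]
Step 2: Midrank |d_i| (ties get averaged ranks).
ranks: |1|->1.5, |3|->6.5, |1|->1.5, |4|->9, |7|->11, |3|->6.5, |4|->9, |8|->12, |2|->4, |2|->4, |4|->9, |2|->4
Step 3: Attach original signs; sum ranks with positive sign and with negative sign.
W+ = 9 + 6.5 + 4 + 9 = 28.5
W- = 1.5 + 6.5 + 1.5 + 11 + 9 + 12 + 4 + 4 = 49.5
(Check: W+ + W- = 78 should equal n(n+1)/2 = 78.)
Step 4: Test statistic W = min(W+, W-) = 28.5.
Step 5: Ties in |d|, so use the tie-corrected normal approximation.
        E[W] = n(n+1)/4 = 12*13/4 = 39.
        Tie groups: |d|=1 (t=2), |d|=2 (t=3), |d|=3 (t=2), |d|=4 (t=3); sum(t^3 - t) = 60.
        Var[W] = n(n+1)(2n+1)/24 - sum(t^3-t)/48 = 3900/24 - 60/48 = 161.25.
        z = (W - E[W]) / sqrt(Var[W]) = (28.5 - 39) / 12.6984 = -0.8269.
        Two-sided p = 2*Phi(z) = 0.408308.
Step 6: alpha = 0.05. fail to reject H0.

W+ = 28.5, W- = 49.5, W = min = 28.5, p = 0.408308, fail to reject H0.


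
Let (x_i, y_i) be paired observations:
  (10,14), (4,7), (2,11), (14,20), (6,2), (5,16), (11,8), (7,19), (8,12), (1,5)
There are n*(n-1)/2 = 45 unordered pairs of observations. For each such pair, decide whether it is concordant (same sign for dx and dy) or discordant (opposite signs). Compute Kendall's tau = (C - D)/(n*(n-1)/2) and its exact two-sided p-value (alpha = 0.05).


Step 1: Enumerate the 45 unordered pairs (i,j) with i<j and classify each by sign(x_j-x_i) * sign(y_j-y_i).
  (1,2):dx=-6,dy=-7->C; (1,3):dx=-8,dy=-3->C; (1,4):dx=+4,dy=+6->C; (1,5):dx=-4,dy=-12->C
  (1,6):dx=-5,dy=+2->D; (1,7):dx=+1,dy=-6->D; (1,8):dx=-3,dy=+5->D; (1,9):dx=-2,dy=-2->C
  (1,10):dx=-9,dy=-9->C; (2,3):dx=-2,dy=+4->D; (2,4):dx=+10,dy=+13->C; (2,5):dx=+2,dy=-5->D
  (2,6):dx=+1,dy=+9->C; (2,7):dx=+7,dy=+1->C; (2,8):dx=+3,dy=+12->C; (2,9):dx=+4,dy=+5->C
  (2,10):dx=-3,dy=-2->C; (3,4):dx=+12,dy=+9->C; (3,5):dx=+4,dy=-9->D; (3,6):dx=+3,dy=+5->C
  (3,7):dx=+9,dy=-3->D; (3,8):dx=+5,dy=+8->C; (3,9):dx=+6,dy=+1->C; (3,10):dx=-1,dy=-6->C
  (4,5):dx=-8,dy=-18->C; (4,6):dx=-9,dy=-4->C; (4,7):dx=-3,dy=-12->C; (4,8):dx=-7,dy=-1->C
  (4,9):dx=-6,dy=-8->C; (4,10):dx=-13,dy=-15->C; (5,6):dx=-1,dy=+14->D; (5,7):dx=+5,dy=+6->C
  (5,8):dx=+1,dy=+17->C; (5,9):dx=+2,dy=+10->C; (5,10):dx=-5,dy=+3->D; (6,7):dx=+6,dy=-8->D
  (6,8):dx=+2,dy=+3->C; (6,9):dx=+3,dy=-4->D; (6,10):dx=-4,dy=-11->C; (7,8):dx=-4,dy=+11->D
  (7,9):dx=-3,dy=+4->D; (7,10):dx=-10,dy=-3->C; (8,9):dx=+1,dy=-7->D; (8,10):dx=-6,dy=-14->C
  (9,10):dx=-7,dy=-7->C
Step 2: C = 31, D = 14, total pairs = 45.
Step 3: tau = (C - D)/(n(n-1)/2) = (31 - 14)/45 = 0.377778.
Step 4: Exact two-sided p-value (enumerate n! = 3628800 permutations of y under H0): p = 0.155742.
Step 5: alpha = 0.05. fail to reject H0.

tau_b = 0.3778 (C=31, D=14), p = 0.155742, fail to reject H0.


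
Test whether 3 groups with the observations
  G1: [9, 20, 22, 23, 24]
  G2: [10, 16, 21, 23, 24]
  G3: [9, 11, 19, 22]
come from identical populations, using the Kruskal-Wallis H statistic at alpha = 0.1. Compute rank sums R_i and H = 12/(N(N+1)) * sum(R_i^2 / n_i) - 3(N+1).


Step 1: Combine all N = 14 observations and assign midranks.
sorted (value, group, rank): (9,G1,1.5), (9,G3,1.5), (10,G2,3), (11,G3,4), (16,G2,5), (19,G3,6), (20,G1,7), (21,G2,8), (22,G1,9.5), (22,G3,9.5), (23,G1,11.5), (23,G2,11.5), (24,G1,13.5), (24,G2,13.5)
Step 2: Sum ranks within each group.
R_1 = 43 (n_1 = 5)
R_2 = 41 (n_2 = 5)
R_3 = 21 (n_3 = 4)
Step 3: H = 12/(N(N+1)) * sum(R_i^2/n_i) - 3(N+1)
     = 12/(14*15) * (43^2/5 + 41^2/5 + 21^2/4) - 3*15
     = 0.057143 * 816.25 - 45
     = 1.642857.
Step 4: Ties present; correction factor C = 1 - 24/(14^3 - 14) = 0.991209. Corrected H = 1.642857 / 0.991209 = 1.657428.
Step 5: Under H0, H ~ chi^2(2); p-value = 0.436610.
Step 6: alpha = 0.1. fail to reject H0.

H = 1.6574, df = 2, p = 0.436610, fail to reject H0.


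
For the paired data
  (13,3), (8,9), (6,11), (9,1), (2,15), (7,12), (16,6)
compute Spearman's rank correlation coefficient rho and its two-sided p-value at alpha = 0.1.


Step 1: Rank x and y separately (midranks; no ties here).
rank(x): 13->6, 8->4, 6->2, 9->5, 2->1, 7->3, 16->7
rank(y): 3->2, 9->4, 11->5, 1->1, 15->7, 12->6, 6->3
Step 2: d_i = R_x(i) - R_y(i); compute d_i^2.
  (6-2)^2=16, (4-4)^2=0, (2-5)^2=9, (5-1)^2=16, (1-7)^2=36, (3-6)^2=9, (7-3)^2=16
sum(d^2) = 102.
Step 3: rho = 1 - 6*102 / (7*(7^2 - 1)) = 1 - 612/336 = -0.821429.
Step 4: Under H0, t = rho * sqrt((n-2)/(1-rho^2)) = -3.2206 ~ t(5).
Step 5: Two-sided p-value from the t-distribution with 5 df = 0.023449.
Step 6: alpha = 0.1. reject H0.

rho = -0.8214, p = 0.023449, reject H0 at alpha = 0.1.


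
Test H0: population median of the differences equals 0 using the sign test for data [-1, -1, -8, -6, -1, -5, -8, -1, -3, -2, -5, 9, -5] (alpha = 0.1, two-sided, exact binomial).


Step 1: Discard zero differences. Original n = 13; n_eff = number of nonzero differences = 13.
Nonzero differences (with sign): -1, -1, -8, -6, -1, -5, -8, -1, -3, -2, -5, +9, -5
Step 2: Count signs: positive = 1, negative = 12.
Step 3: Under H0: P(positive) = 0.5, so the number of positives S ~ Bin(13, 0.5).
Step 4: Two-sided exact p-value = sum of Bin(13,0.5) probabilities at or below the observed probability = 0.003418.
Step 5: alpha = 0.1. reject H0.

n_eff = 13, pos = 1, neg = 12, p = 0.003418, reject H0.


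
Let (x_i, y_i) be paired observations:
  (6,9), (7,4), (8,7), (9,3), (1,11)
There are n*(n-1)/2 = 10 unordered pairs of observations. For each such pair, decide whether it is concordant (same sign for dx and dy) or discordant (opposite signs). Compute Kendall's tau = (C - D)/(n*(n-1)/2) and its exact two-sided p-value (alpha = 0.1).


Step 1: Enumerate the 10 unordered pairs (i,j) with i<j and classify each by sign(x_j-x_i) * sign(y_j-y_i).
  (1,2):dx=+1,dy=-5->D; (1,3):dx=+2,dy=-2->D; (1,4):dx=+3,dy=-6->D; (1,5):dx=-5,dy=+2->D
  (2,3):dx=+1,dy=+3->C; (2,4):dx=+2,dy=-1->D; (2,5):dx=-6,dy=+7->D; (3,4):dx=+1,dy=-4->D
  (3,5):dx=-7,dy=+4->D; (4,5):dx=-8,dy=+8->D
Step 2: C = 1, D = 9, total pairs = 10.
Step 3: tau = (C - D)/(n(n-1)/2) = (1 - 9)/10 = -0.800000.
Step 4: Exact two-sided p-value (enumerate n! = 120 permutations of y under H0): p = 0.083333.
Step 5: alpha = 0.1. reject H0.

tau_b = -0.8000 (C=1, D=9), p = 0.083333, reject H0.


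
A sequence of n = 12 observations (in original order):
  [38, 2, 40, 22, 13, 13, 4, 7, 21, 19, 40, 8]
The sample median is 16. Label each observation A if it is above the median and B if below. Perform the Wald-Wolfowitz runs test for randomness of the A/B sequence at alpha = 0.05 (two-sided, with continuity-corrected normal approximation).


Step 1: Compute median = 16; label A = above, B = below.
Labels in order: ABAABBBBAAAB  (n_A = 6, n_B = 6)
Step 2: Count runs R = 6.
Step 3: Under H0 (random ordering), E[R] = 2*n_A*n_B/(n_A+n_B) + 1 = 2*6*6/12 + 1 = 7.0000.
        Var[R] = 2*n_A*n_B*(2*n_A*n_B - n_A - n_B) / ((n_A+n_B)^2 * (n_A+n_B-1)) = 4320/1584 = 2.7273.
        SD[R] = 1.6514.
Step 4: Continuity-corrected z = (R + 0.5 - E[R]) / SD[R] = (6 + 0.5 - 7.0000) / 1.6514 = -0.3028.
Step 5: Two-sided p-value via normal approximation = 2*(1 - Phi(|z|)) = 0.762069.
Step 6: alpha = 0.05. fail to reject H0.

R = 6, z = -0.3028, p = 0.762069, fail to reject H0.


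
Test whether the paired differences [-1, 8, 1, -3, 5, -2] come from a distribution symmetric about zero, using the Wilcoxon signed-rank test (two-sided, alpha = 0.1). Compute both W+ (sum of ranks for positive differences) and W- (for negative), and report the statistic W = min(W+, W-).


Step 1: Drop any zero differences (none here) and take |d_i|.
|d| = [1, 8, 1, 3, 5, 2]
Step 2: Midrank |d_i| (ties get averaged ranks).
ranks: |1|->1.5, |8|->6, |1|->1.5, |3|->4, |5|->5, |2|->3
Step 3: Attach original signs; sum ranks with positive sign and with negative sign.
W+ = 6 + 1.5 + 5 = 12.5
W- = 1.5 + 4 + 3 = 8.5
(Check: W+ + W- = 21 should equal n(n+1)/2 = 21.)
Step 4: Test statistic W = min(W+, W-) = 8.5.
Step 5: Ties in |d|, so use the tie-corrected normal approximation.
        E[W] = n(n+1)/4 = 6*7/4 = 10.5.
        Tie groups: |d|=1 (t=2); sum(t^3 - t) = 6.
        Var[W] = n(n+1)(2n+1)/24 - sum(t^3-t)/48 = 546/24 - 6/48 = 22.625.
        z = (W - E[W]) / sqrt(Var[W]) = (8.5 - 10.5) / 4.7566 = -0.4205.
        Two-sided p = 2*Phi(z) = 0.674142.
Step 6: alpha = 0.1. fail to reject H0.

W+ = 12.5, W- = 8.5, W = min = 8.5, p = 0.674142, fail to reject H0.


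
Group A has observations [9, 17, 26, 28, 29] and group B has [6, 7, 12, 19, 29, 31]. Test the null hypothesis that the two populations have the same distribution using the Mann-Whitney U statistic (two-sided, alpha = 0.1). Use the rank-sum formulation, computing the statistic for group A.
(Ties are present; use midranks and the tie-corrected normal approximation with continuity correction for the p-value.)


Step 1: Combine and sort all 11 observations; assign midranks.
sorted (value, group): (6,Y), (7,Y), (9,X), (12,Y), (17,X), (19,Y), (26,X), (28,X), (29,X), (29,Y), (31,Y)
ranks: 6->1, 7->2, 9->3, 12->4, 17->5, 19->6, 26->7, 28->8, 29->9.5, 29->9.5, 31->11
Step 2: Rank sum for X: R1 = 3 + 5 + 7 + 8 + 9.5 = 32.5.
Step 3: U_X = R1 - n1(n1+1)/2 = 32.5 - 5*6/2 = 32.5 - 15 = 17.5.
       U_Y = n1*n2 - U_X = 30 - 17.5 = 12.5.
Step 4: Ties are present, so use the tie-corrected normal approximation (with continuity correction) for the p-value.
Step 5: p-value = 0.714379; compare to alpha = 0.1. fail to reject H0.

U_X = 17.5, p = 0.714379, fail to reject H0 at alpha = 0.1.


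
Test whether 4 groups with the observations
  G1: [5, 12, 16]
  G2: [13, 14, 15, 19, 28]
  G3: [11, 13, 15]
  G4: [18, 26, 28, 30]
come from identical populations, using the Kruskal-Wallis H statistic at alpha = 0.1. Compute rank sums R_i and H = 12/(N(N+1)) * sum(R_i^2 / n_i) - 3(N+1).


Step 1: Combine all N = 15 observations and assign midranks.
sorted (value, group, rank): (5,G1,1), (11,G3,2), (12,G1,3), (13,G2,4.5), (13,G3,4.5), (14,G2,6), (15,G2,7.5), (15,G3,7.5), (16,G1,9), (18,G4,10), (19,G2,11), (26,G4,12), (28,G2,13.5), (28,G4,13.5), (30,G4,15)
Step 2: Sum ranks within each group.
R_1 = 13 (n_1 = 3)
R_2 = 42.5 (n_2 = 5)
R_3 = 14 (n_3 = 3)
R_4 = 50.5 (n_4 = 4)
Step 3: H = 12/(N(N+1)) * sum(R_i^2/n_i) - 3(N+1)
     = 12/(15*16) * (13^2/3 + 42.5^2/5 + 14^2/3 + 50.5^2/4) - 3*16
     = 0.050000 * 1120.48 - 48
     = 8.023958.
Step 4: Ties present; correction factor C = 1 - 18/(15^3 - 15) = 0.994643. Corrected H = 8.023958 / 0.994643 = 8.067175.
Step 5: Under H0, H ~ chi^2(3); p-value = 0.044644.
Step 6: alpha = 0.1. reject H0.

H = 8.0672, df = 3, p = 0.044644, reject H0.


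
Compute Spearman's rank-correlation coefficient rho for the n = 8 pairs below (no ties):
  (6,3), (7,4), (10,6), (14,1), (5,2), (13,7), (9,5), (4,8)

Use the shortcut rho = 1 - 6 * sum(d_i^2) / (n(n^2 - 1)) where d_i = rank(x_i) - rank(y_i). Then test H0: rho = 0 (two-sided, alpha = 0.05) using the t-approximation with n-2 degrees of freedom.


Step 1: Rank x and y separately (midranks; no ties here).
rank(x): 6->3, 7->4, 10->6, 14->8, 5->2, 13->7, 9->5, 4->1
rank(y): 3->3, 4->4, 6->6, 1->1, 2->2, 7->7, 5->5, 8->8
Step 2: d_i = R_x(i) - R_y(i); compute d_i^2.
  (3-3)^2=0, (4-4)^2=0, (6-6)^2=0, (8-1)^2=49, (2-2)^2=0, (7-7)^2=0, (5-5)^2=0, (1-8)^2=49
sum(d^2) = 98.
Step 3: rho = 1 - 6*98 / (8*(8^2 - 1)) = 1 - 588/504 = -0.166667.
Step 4: Under H0, t = rho * sqrt((n-2)/(1-rho^2)) = -0.4140 ~ t(6).
Step 5: Two-sided p-value from the t-distribution with 6 df = 0.693239.
Step 6: alpha = 0.05. fail to reject H0.

rho = -0.1667, p = 0.693239, fail to reject H0 at alpha = 0.05.


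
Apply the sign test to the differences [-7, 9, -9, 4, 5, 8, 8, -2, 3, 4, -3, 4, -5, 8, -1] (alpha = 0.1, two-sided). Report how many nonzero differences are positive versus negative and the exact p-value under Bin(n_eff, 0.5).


Step 1: Discard zero differences. Original n = 15; n_eff = number of nonzero differences = 15.
Nonzero differences (with sign): -7, +9, -9, +4, +5, +8, +8, -2, +3, +4, -3, +4, -5, +8, -1
Step 2: Count signs: positive = 9, negative = 6.
Step 3: Under H0: P(positive) = 0.5, so the number of positives S ~ Bin(15, 0.5).
Step 4: Two-sided exact p-value = sum of Bin(15,0.5) probabilities at or below the observed probability = 0.607239.
Step 5: alpha = 0.1. fail to reject H0.

n_eff = 15, pos = 9, neg = 6, p = 0.607239, fail to reject H0.
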